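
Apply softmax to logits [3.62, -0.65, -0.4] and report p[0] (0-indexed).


Exponentials: e^3.62=37.3376, e^-0.65=0.522, e^-0.4=0.6703
Sum = 38.5299
Softmax = [0.9691, 0.0135, 0.0174]
p[0] = 37.3376/38.5299 = 0.9691

0.9691


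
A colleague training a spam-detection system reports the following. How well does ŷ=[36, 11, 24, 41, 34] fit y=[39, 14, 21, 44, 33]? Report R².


ȳ = 30.2
SS_res = Σ(y-ŷ)² = 37
SS_tot = Σ(y-ȳ)² = 622.8
R² = 1 - SS_res/SS_tot = 1 - 0.0594 = 0.9406

0.9406


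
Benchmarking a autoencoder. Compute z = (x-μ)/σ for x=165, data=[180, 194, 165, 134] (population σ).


μ = 168.25, σ = 22.2753
z = (165 - 168.25)/22.2753 = -0.1459

-0.1459


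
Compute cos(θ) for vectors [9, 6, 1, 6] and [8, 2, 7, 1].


A·B = 9·8 + 6·2 + 1·7 + 6·1 = 97
‖A‖ = √154 = 12.4097, ‖B‖ = √118 = 10.8628
cos = 97/(√154·√118) = 97/√18172 = 0.7196

0.7196


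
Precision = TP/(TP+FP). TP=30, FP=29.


Precision = TP/(TP+FP)
= 30/(30+29)
= 30/59 = 50.85%

50.85%


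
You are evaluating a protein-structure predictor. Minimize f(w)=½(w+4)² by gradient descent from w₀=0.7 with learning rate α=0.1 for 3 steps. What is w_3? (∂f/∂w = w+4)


step 1: grad = 0.7+4 = 4.7; w = 0.7 - 0.1·(4.7) = 0.23
step 2: grad = 0.23+4 = 4.23; w = 0.23 - 0.1·(4.23) = -0.193
step 3: grad = -0.193+4 = 3.807; w = -0.193 - 0.1·(3.807) = -0.5737

-0.5737


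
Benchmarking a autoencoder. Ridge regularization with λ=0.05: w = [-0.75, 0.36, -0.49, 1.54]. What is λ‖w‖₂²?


‖w‖₂² = (-0.75)² + (0.36)² + (-0.49)² + (1.54)²
     = 0.5625 + 0.1296 + 0.2401 + 2.3716
     = 3.3038
λ·‖w‖₂² = 0.05·3.3038 = 0.16519

0.16519


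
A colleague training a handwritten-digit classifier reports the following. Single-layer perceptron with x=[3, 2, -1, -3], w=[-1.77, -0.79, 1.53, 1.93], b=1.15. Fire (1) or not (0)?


z = (3)·(-1.77) + (2)·(-0.79) + (-1)·(1.53) + (-3)·(1.93) + 1.15
  = -13.06
step(z) = 0 (z<0)

0


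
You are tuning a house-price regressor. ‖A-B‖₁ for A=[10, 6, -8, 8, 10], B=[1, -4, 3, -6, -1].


d = |10-1| + |6+ 4| + |-8-3| + |8+ 6| + |10+ 1|
  = 9 + 10 + 11 + 14 + 11
  = 55

55


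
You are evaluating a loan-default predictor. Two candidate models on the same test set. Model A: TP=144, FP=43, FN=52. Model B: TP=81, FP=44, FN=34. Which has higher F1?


Model A: P=144/187=0.7701, R=144/196=0.7347, F1=2PR/(P+R)=2TP/(2TP+FP+FN)=288/383=0.752
Model B: P=81/125=0.648, R=81/115=0.7043, F1=2PR/(P+R)=2TP/(2TP+FP+FN)=162/240=0.675
0.752 > 0.675 → Model A

Model A


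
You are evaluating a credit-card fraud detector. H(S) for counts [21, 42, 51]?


Probabilities: [21/114, 42/114, 51/114] ≈ [0.1842, 0.3684, 0.4474]
H = -((21/114)·log₂(21/114) + (42/114)·log₂(42/114) + (51/114)·log₂(51/114))
  = 1.4995 bits

1.4995 bits


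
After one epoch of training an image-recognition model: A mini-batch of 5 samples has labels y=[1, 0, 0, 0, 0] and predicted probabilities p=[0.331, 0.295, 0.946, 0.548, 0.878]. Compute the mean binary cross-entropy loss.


L[0] = -ln(0.331) = 1.1056
L[1] = -ln(1-0.295) = -ln(0.705) = 0.3496
L[2] = -ln(1-0.946) = -ln(0.054) = 2.9188
L[3] = -ln(1-0.548) = -ln(0.452) = 0.7941
L[4] = -ln(1-0.878) = -ln(0.122) = 2.1037
mean = (1.1056 + 0.3496 + 2.9188 + 0.7941 + 2.1037)/5 = 1.4544

1.4544


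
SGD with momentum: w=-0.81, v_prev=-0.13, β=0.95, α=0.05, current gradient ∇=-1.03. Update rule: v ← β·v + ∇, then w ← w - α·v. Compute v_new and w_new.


v_new = 0.95·-0.13 - 1.03 = -0.1235 - 1.03 = -1.1535
w_new = -0.81 - 0.05·-1.1535 = -0.81 + 0.057675 = -0.752325

v_new=-1.1535, w_new=-0.752325


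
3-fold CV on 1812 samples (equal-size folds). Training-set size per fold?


Fold size = 1812/3 = 604
Training per fold = 1812 - 604 = 1208

1208


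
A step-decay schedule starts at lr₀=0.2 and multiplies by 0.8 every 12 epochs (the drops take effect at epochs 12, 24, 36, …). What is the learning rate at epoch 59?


n_drops = ⌊59/12⌋ = 4
lr = 0.2·0.8^4 = 0.2·0.4096 = 0.08192

0.08192


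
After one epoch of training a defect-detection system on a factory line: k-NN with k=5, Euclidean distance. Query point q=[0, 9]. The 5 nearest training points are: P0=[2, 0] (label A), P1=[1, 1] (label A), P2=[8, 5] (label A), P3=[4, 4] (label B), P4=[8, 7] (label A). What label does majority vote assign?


d(q,P0) = 9.2195  (label A)
d(q,P1) = 8.0623  (label A)
d(q,P2) = 8.9443  (label A)
d(q,P3) = 6.4031  (label B)
d(q,P4) = 8.2462  (label A)
Votes: A=4, B=1
Majority → A

A


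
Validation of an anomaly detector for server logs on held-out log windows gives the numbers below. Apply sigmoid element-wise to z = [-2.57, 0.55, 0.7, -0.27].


σ(-2.57) = 1/(1+e^2.57) = 0.0711
σ(0.55) = 1/(1+e^-0.55) = 0.6341
σ(0.7) = 1/(1+e^-0.7) = 0.6682
σ(-0.27) = 1/(1+e^0.27) = 0.4329
result = [0.0711, 0.6341, 0.6682, 0.4329]

[0.0711, 0.6341, 0.6682, 0.4329]


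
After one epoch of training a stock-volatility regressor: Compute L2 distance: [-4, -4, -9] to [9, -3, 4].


d = √((-4-9)² + (-4+ 3)² + (-9-4)²)
  = √(169 + 1 + 169)
  = √339 = 18.412

18.412


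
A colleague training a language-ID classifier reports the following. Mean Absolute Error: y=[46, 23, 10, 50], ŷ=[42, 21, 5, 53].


Absolute errors: |46-42|=4, |23-21|=2, |10-5|=5, |50-53|=3
Sum = 14
MAE = 14/4 = 7/2

7/2


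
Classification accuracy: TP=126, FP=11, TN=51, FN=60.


Accuracy = (TP+TN)/(TP+TN+FP+FN)
= (126+51)/(248)
= 177/248 = 71.37%

71.37%


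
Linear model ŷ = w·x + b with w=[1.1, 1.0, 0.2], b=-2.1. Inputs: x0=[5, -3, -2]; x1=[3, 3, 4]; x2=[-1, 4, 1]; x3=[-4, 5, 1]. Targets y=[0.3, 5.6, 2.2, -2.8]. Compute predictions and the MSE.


ŷ0 = (1.1)·(5) + (1.0)·(-3) + (0.2)·(-2) - 2.1 = 0.0
ŷ1 = (1.1)·(3) + (1.0)·(3) + (0.2)·(4) - 2.1 = 5.0
ŷ2 = (1.1)·(-1) + (1.0)·(4) + (0.2)·(1) - 2.1 = 1.0
ŷ3 = (1.1)·(-4) + (1.0)·(5) + (0.2)·(1) - 2.1 = -1.3
errors² = [0.09, 0.36, 1.44, 2.25]
MSE = 4.1400/4 = 1.035

1.035


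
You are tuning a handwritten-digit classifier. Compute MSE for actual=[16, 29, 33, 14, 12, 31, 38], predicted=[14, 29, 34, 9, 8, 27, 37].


Squared errors: (16-14)²=4, (29-29)²=0, (33-34)²=1, (14-9)²=25, (12-8)²=16, (31-27)²=16, (38-37)²=1
Sum = 63
MSE = 63/7 = 9

9


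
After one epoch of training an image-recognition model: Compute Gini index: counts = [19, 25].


Probabilities: [19/44, 25/44] ≈ [0.4318, 0.5682]
Σpᵢ² = (361 + 625)/44² = 986/1936
Gini = 1 - Σpᵢ² = 1 - 986/1936 = 0.4907

0.4907


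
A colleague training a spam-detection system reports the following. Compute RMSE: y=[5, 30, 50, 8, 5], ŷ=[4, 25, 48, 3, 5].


MSE = 55/5 = 11
RMSE = √(55/5) = 3.3166

3.3166


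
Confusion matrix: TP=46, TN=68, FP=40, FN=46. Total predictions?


Total = TP + TN + FP + FN
= 46 + 68 + 40 + 46
= 200
(Predicted positive: 86, predicted negative: 114)

200


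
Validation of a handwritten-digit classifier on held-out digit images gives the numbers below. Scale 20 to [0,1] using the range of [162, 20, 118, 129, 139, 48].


min=20, max=162
(20-20)/(162-20) = 0/142 = 0.0

0.0


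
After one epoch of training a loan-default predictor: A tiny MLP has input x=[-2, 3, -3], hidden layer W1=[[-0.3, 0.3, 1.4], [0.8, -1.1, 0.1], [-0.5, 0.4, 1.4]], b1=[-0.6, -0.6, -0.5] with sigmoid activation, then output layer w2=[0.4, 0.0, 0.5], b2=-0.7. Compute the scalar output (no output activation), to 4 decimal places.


z1[0] = (-0.3)·(-2) + (0.3)·(3) + (1.4)·(-3) - 0.6 = -3.3
z1[1] = (0.8)·(-2) + (-1.1)·(3) + (0.1)·(-3) - 0.6 = -5.8
z1[2] = (-0.5)·(-2) + (0.4)·(3) + (1.4)·(-3) - 0.5 = -2.5
h = sigmoid(z1) = [0.0356, 0.003, 0.0759]
output = (0.4)·(0.0356) + (0.0)·(0.003) + (0.5)·(0.0759) - 0.7 = -0.6478

-0.6478


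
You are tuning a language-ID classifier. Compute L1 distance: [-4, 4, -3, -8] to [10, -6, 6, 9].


d = |-4-10| + |4+ 6| + |-3-6| + |-8-9|
  = 14 + 10 + 9 + 17
  = 50

50


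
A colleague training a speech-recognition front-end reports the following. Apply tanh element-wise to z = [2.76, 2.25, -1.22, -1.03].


tanh(2.76) = 0.992
tanh(2.25) = 0.978
tanh(-1.22) = -0.8397
tanh(-1.03) = -0.7739
result = [0.992, 0.978, -0.8397, -0.7739]

[0.992, 0.978, -0.8397, -0.7739]


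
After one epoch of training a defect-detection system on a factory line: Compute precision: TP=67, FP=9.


Precision = TP/(TP+FP)
= 67/(67+9)
= 67/76 = 88.16%

88.16%


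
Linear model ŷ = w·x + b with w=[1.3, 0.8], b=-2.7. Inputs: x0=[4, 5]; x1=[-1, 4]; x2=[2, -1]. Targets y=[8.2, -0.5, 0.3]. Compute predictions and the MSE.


ŷ0 = (1.3)·(4) + (0.8)·(5) - 2.7 = 6.5
ŷ1 = (1.3)·(-1) + (0.8)·(4) - 2.7 = -0.8
ŷ2 = (1.3)·(2) + (0.8)·(-1) - 2.7 = -0.9
errors² = [2.89, 0.09, 1.44]
MSE = 4.4200/3 = 1.4733

1.4733


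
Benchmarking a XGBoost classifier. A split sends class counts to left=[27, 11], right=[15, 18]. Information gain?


Parent = [42, 29], H_parent = 0.9757
H_left = 0.868 (n=38), H_right = 0.994 (n=33)
H_children = (38/71)·0.868 + (33/71)·0.994 = 0.9266
IG = 0.9757 - 0.9266 = 0.0491

0.0491


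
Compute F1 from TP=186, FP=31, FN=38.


Precision = 186/217 = 0.8571
Recall = 186/224 = 0.8304
F1 = 2·P·R/(P+R) = 2·TP/(2·TP+FP+FN) = 372/(372+31+38) = 372/441 = 0.8435

0.8435


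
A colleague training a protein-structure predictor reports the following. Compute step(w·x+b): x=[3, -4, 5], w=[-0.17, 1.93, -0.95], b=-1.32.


z = (3)·(-0.17) + (-4)·(1.93) + (5)·(-0.95) - 1.32
  = -14.3
step(z) = 0 (z<0)

0


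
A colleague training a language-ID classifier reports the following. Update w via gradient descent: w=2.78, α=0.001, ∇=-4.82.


w_new = w - α·∇
= 2.78 - 0.001·-4.82
= 2.78 + 0.00482
= 2.78482

2.78482


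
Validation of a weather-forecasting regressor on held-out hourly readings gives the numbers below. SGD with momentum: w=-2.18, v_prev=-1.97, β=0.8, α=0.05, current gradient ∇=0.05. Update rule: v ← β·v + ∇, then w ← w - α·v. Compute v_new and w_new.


v_new = 0.8·-1.97 + 0.05 = -1.576 + 0.05 = -1.526
w_new = -2.18 - 0.05·-1.526 = -2.18 + 0.0763 = -2.1037

v_new=-1.526, w_new=-2.1037


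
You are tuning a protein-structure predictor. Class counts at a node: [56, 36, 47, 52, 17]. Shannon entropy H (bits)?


Probabilities: [56/208, 36/208, 47/208, 52/208, 17/208] ≈ [0.2692, 0.1731, 0.226, 0.25, 0.0817]
H = -((56/208)·log₂(56/208) + (36/208)·log₂(36/208) + (47/208)·log₂(47/208) + (52/208)·log₂(52/208) + (17/208)·log₂(17/208))
  = 2.2278 bits

2.2278 bits


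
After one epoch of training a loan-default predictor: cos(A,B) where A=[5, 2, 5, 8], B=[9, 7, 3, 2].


A·B = 5·9 + 2·7 + 5·3 + 8·2 = 90
‖A‖ = √118 = 10.8628, ‖B‖ = √143 = 11.9583
cos = 90/(√118·√143) = 90/√16874 = 0.6928

0.6928


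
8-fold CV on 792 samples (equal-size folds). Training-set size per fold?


Fold size = 792/8 = 99
Training per fold = 792 - 99 = 693

693


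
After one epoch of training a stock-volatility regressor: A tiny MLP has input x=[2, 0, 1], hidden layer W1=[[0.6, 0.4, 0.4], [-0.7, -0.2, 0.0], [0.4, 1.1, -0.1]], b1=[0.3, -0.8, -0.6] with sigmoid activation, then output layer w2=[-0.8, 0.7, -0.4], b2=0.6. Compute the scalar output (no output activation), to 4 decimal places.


z1[0] = (0.6)·(2) + (0.4)·(0) + (0.4)·(1) + 0.3 = 1.9
z1[1] = (-0.7)·(2) + (-0.2)·(0) + (0.0)·(1) - 0.8 = -2.2
z1[2] = (0.4)·(2) + (1.1)·(0) + (-0.1)·(1) - 0.6 = 0.1
h = sigmoid(z1) = [0.8699, 0.0998, 0.525]
output = (-0.8)·(0.8699) + (0.7)·(0.0998) + (-0.4)·(0.525) + 0.6 = -0.2361

-0.2361


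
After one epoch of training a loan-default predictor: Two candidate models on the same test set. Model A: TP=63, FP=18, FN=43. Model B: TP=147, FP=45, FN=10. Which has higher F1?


Model A: P=63/81=0.7778, R=63/106=0.5943, F1=2PR/(P+R)=2TP/(2TP+FP+FN)=126/187=0.6738
Model B: P=147/192=0.7656, R=147/157=0.9363, F1=2PR/(P+R)=2TP/(2TP+FP+FN)=294/349=0.8424
0.6738 < 0.8424 → Model B

Model B


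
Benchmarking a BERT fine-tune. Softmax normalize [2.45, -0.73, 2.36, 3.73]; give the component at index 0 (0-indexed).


Exponentials: e^2.45=11.5883, e^-0.73=0.4819, e^2.36=10.591, e^3.73=41.6791
Sum = 64.3403
Softmax = [0.1801, 0.0075, 0.1646, 0.6478]
p[0] = 11.5883/64.3403 = 0.1801

0.1801


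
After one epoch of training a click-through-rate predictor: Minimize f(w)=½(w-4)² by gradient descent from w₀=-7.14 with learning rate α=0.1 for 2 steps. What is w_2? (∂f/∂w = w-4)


step 1: grad = -7.14-4 = -11.14; w = -7.14 - 0.1·(-11.14) = -6.026
step 2: grad = -6.026-4 = -10.026; w = -6.026 - 0.1·(-10.026) = -5.0234

-5.0234


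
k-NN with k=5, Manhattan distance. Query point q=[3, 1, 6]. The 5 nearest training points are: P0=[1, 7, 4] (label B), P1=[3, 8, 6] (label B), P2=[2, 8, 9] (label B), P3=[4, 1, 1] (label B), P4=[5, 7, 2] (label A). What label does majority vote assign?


d(q,P0) = 10  (label B)
d(q,P1) = 7  (label B)
d(q,P2) = 11  (label B)
d(q,P3) = 6  (label B)
d(q,P4) = 12  (label A)
Votes: A=1, B=4
Majority → B

B


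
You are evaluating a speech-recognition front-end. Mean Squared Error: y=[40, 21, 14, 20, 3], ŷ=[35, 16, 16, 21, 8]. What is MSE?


Squared errors: (40-35)²=25, (21-16)²=25, (14-16)²=4, (20-21)²=1, (3-8)²=25
Sum = 80
MSE = 80/5 = 16

16


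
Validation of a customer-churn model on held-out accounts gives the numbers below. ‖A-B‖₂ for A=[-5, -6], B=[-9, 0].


d = √((-5+ 9)² + (-6-0)²)
  = √(16 + 36)
  = √52 = 7.2111

7.2111


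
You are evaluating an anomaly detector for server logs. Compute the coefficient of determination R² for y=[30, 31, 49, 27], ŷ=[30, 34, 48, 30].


ȳ = 34.25
SS_res = Σ(y-ŷ)² = 19
SS_tot = Σ(y-ȳ)² = 298.75
R² = 1 - SS_res/SS_tot = 1 - 0.0636 = 0.9364

0.9364


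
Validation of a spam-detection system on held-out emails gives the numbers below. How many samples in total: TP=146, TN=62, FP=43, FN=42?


Total = TP + TN + FP + FN
= 146 + 62 + 43 + 42
= 293
(Predicted positive: 189, predicted negative: 104)

293


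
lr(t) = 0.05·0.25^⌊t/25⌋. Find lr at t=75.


n_drops = ⌊75/25⌋ = 3
lr = 0.05·0.25^3 = 0.05·0.015625 = 0.00078125

0.00078125


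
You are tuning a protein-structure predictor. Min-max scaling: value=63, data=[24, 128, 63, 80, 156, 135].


min=24, max=156
(63-24)/(156-24) = 39/132 = 0.2955

0.2955


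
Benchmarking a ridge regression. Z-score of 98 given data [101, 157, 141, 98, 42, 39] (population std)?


μ = 96.3333, σ = 44.6082
z = (98 - 96.3333)/44.6082 = 0.0374

0.0374


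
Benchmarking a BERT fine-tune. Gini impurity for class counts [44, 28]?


Probabilities: [44/72, 28/72] ≈ [0.6111, 0.3889]
Σpᵢ² = (1936 + 784)/72² = 2720/5184
Gini = 1 - Σpᵢ² = 1 - 2720/5184 = 0.4753

0.4753


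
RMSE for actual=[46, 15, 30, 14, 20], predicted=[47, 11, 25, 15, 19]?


MSE = 44/5 = 8.8
RMSE = √(44/5) = 2.9665

2.9665


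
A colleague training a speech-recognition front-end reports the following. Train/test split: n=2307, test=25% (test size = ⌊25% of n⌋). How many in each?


Test = ⌊2307·25/100⌋ = 576
Train = 2307 - 576 = 1731

Train: 1731, Test: 576


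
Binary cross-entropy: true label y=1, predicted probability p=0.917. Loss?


BCE = -[y·ln(p) + (1-y)·ln(1-p)]
= -1·ln(0.917) - 0
= -ln(0.917) = 0.0866

0.0866


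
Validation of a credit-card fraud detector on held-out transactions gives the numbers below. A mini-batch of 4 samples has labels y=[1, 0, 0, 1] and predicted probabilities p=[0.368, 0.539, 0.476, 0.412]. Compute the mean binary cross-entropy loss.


L[0] = -ln(0.368) = 0.9997
L[1] = -ln(1-0.539) = -ln(0.461) = 0.7744
L[2] = -ln(1-0.476) = -ln(0.524) = 0.6463
L[3] = -ln(0.412) = 0.8867
mean = (0.9997 + 0.7744 + 0.6463 + 0.8867)/4 = 0.8268

0.8268


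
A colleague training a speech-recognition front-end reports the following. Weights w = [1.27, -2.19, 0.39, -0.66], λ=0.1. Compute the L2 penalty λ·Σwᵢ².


‖w‖₂² = (1.27)² + (-2.19)² + (0.39)² + (-0.66)²
     = 1.6129 + 4.7961 + 0.1521 + 0.4356
     = 6.9967
λ·‖w‖₂² = 0.1·6.9967 = 0.69967

0.69967


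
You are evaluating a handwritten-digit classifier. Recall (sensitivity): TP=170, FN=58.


Recall = TP/(TP+FN)
= 170/(170+58)
= 170/228 = 74.56%

74.56%


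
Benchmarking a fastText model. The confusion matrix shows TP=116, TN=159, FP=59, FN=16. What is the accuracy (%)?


Accuracy = (TP+TN)/(TP+TN+FP+FN)
= (116+159)/(350)
= 275/350 = 78.57%

78.57%


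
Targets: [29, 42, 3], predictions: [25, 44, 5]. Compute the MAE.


Absolute errors: |29-25|=4, |42-44|=2, |3-5|=2
Sum = 8
MAE = 8/3 = 8/3

8/3


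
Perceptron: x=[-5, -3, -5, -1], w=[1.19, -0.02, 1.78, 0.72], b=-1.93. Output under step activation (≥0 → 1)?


z = (-5)·(1.19) + (-3)·(-0.02) + (-5)·(1.78) + (-1)·(0.72) - 1.93
  = -17.44
step(z) = 0 (z<0)

0


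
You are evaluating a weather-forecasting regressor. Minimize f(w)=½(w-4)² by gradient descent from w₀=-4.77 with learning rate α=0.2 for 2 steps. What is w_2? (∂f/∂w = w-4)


step 1: grad = -4.77-4 = -8.77; w = -4.77 - 0.2·(-8.77) = -3.016
step 2: grad = -3.016-4 = -7.016; w = -3.016 - 0.2·(-7.016) = -1.6128

-1.6128


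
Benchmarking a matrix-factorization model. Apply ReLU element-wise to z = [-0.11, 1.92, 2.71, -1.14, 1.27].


ReLU(-0.11) = max(0, -0.11) = 0.0
ReLU(1.92) = max(0, 1.92) = 1.92
ReLU(2.71) = max(0, 2.71) = 2.71
ReLU(-1.14) = max(0, -1.14) = 0.0
ReLU(1.27) = max(0, 1.27) = 1.27
result = [0.0, 1.92, 2.71, 0.0, 1.27]

[0.0, 1.92, 2.71, 0.0, 1.27]


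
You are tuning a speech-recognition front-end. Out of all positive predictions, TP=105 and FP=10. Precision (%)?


Precision = TP/(TP+FP)
= 105/(105+10)
= 105/115 = 91.3%

91.3%


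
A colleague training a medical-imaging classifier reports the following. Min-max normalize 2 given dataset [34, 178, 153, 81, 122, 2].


min=2, max=178
(2-2)/(178-2) = 0/176 = 0.0

0.0


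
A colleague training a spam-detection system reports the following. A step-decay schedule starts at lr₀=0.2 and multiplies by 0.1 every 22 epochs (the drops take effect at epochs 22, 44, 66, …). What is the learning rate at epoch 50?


n_drops = ⌊50/22⌋ = 2
lr = 0.2·0.1^2 = 0.2·0.01 = 0.002

0.002


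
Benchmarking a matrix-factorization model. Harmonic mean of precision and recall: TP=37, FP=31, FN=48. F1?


Precision = 37/68 = 0.5441
Recall = 37/85 = 0.4353
F1 = 2·P·R/(P+R) = 2·TP/(2·TP+FP+FN) = 74/(74+31+48) = 74/153 = 0.4837

0.4837


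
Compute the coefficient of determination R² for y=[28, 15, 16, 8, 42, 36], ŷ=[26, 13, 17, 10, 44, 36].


ȳ = 24.1667
SS_res = Σ(y-ŷ)² = 17
SS_tot = Σ(y-ȳ)² = 884.83
R² = 1 - SS_res/SS_tot = 1 - 0.0192 = 0.9808

0.9808


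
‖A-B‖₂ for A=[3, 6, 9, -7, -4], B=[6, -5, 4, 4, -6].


d = √((3-6)² + (6+ 5)² + (9-4)² + (-7-4)² + (-4+ 6)²)
  = √(9 + 121 + 25 + 121 + 4)
  = √280 = 16.7332

16.7332


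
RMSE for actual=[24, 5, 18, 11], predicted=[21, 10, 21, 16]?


MSE = 68/4 = 17
RMSE = √(68/4) = 4.1231

4.1231


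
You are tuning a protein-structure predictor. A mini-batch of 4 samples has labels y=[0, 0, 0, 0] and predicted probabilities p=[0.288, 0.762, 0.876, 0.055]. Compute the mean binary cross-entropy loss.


L[0] = -ln(1-0.288) = -ln(0.712) = 0.3397
L[1] = -ln(1-0.762) = -ln(0.238) = 1.4355
L[2] = -ln(1-0.876) = -ln(0.124) = 2.0875
L[3] = -ln(1-0.055) = -ln(0.945) = 0.0566
mean = (0.3397 + 1.4355 + 2.0875 + 0.0566)/4 = 0.9798

0.9798


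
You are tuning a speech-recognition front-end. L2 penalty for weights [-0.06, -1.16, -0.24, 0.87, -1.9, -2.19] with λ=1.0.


‖w‖₂² = (-0.06)² + (-1.16)² + (-0.24)² + (0.87)² + (-1.9)² + (-2.19)²
     = 0.0036 + 1.3456 + 0.0576 + 0.7569 + 3.61 + 4.7961
     = 10.5698
λ·‖w‖₂² = 1.0·10.5698 = 10.5698

10.5698


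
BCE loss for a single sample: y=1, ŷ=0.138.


BCE = -[y·ln(p) + (1-y)·ln(1-p)]
= -1·ln(0.138) - 0
= -ln(0.138) = 1.9805

1.9805


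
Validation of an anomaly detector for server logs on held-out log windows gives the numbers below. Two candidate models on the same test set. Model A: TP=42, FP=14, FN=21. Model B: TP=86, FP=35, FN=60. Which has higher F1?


Model A: P=42/56=0.75, R=42/63=0.6667, F1=2PR/(P+R)=2TP/(2TP+FP+FN)=84/119=0.7059
Model B: P=86/121=0.7107, R=86/146=0.589, F1=2PR/(P+R)=2TP/(2TP+FP+FN)=172/267=0.6442
0.7059 > 0.6442 → Model A

Model A


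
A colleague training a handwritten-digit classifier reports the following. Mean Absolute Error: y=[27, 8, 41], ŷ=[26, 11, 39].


Absolute errors: |27-26|=1, |8-11|=3, |41-39|=2
Sum = 6
MAE = 6/3 = 2

2


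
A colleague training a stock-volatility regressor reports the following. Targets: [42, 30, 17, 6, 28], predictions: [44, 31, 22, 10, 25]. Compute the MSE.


Squared errors: (42-44)²=4, (30-31)²=1, (17-22)²=25, (6-10)²=16, (28-25)²=9
Sum = 55
MSE = 55/5 = 11

11


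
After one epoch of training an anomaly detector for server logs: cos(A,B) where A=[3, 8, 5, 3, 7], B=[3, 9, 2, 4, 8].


A·B = 3·3 + 8·9 + 5·2 + 3·4 + 7·8 = 159
‖A‖ = √156 = 12.49, ‖B‖ = √174 = 13.1909
cos = 159/(√156·√174) = 159/√27144 = 0.9651

0.9651


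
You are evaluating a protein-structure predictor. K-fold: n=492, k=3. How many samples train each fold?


Fold size = 492/3 = 164
Training per fold = 492 - 164 = 328

328


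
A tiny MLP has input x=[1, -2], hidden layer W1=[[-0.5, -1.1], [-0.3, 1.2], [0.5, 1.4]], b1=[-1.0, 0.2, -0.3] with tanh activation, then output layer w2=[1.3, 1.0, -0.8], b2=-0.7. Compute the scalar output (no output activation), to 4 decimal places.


z1[0] = (-0.5)·(1) + (-1.1)·(-2) - 1.0 = 0.7
z1[1] = (-0.3)·(1) + (1.2)·(-2) + 0.2 = -2.5
z1[2] = (0.5)·(1) + (1.4)·(-2) - 0.3 = -2.6
h = tanh(z1) = [0.6044, -0.9866, -0.989]
output = (1.3)·(0.6044) + (1.0)·(-0.9866) + (-0.8)·(-0.989) - 0.7 = -0.1097

-0.1097


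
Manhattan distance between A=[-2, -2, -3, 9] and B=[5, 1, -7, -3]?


d = |-2-5| + |-2-1| + |-3+ 7| + |9+ 3|
  = 7 + 3 + 4 + 12
  = 26

26


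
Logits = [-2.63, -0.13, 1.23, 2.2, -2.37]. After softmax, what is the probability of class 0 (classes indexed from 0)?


Exponentials: e^-2.63=0.0721, e^-0.13=0.8781, e^1.23=3.4212, e^2.2=9.025, e^-2.37=0.0935
Sum = 13.4899
Softmax = [0.0053, 0.0651, 0.2536, 0.669, 0.0069]
p[0] = 0.0721/13.4899 = 0.0053

0.0053


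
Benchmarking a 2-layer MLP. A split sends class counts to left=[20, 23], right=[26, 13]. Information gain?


Parent = [46, 36], H_parent = 0.9892
H_left = 0.9965 (n=43), H_right = 0.9183 (n=39)
H_children = (43/82)·0.9965 + (39/82)·0.9183 = 0.9593
IG = 0.9892 - 0.9593 = 0.0299

0.0299


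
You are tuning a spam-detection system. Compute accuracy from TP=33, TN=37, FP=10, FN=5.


Accuracy = (TP+TN)/(TP+TN+FP+FN)
= (33+37)/(85)
= 70/85 = 82.35%

82.35%


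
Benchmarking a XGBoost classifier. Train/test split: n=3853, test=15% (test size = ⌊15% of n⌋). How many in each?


Test = ⌊3853·15/100⌋ = 577
Train = 3853 - 577 = 3276

Train: 3276, Test: 577


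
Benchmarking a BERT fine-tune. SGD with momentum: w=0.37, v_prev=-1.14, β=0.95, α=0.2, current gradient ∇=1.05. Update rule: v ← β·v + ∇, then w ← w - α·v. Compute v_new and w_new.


v_new = 0.95·-1.14 + 1.05 = -1.083 + 1.05 = -0.033
w_new = 0.37 - 0.2·-0.033 = 0.37 + 0.0066 = 0.3766

v_new=-0.033, w_new=0.3766


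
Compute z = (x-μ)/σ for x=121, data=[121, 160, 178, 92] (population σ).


μ = 137.75, σ = 33.4991
z = (121 - 137.75)/33.4991 = -0.5

-0.5


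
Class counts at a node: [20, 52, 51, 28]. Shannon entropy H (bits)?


Probabilities: [20/151, 52/151, 51/151, 28/151] ≈ [0.1325, 0.3444, 0.3377, 0.1854]
H = -((20/151)·log₂(20/151) + (52/151)·log₂(52/151) + (51/151)·log₂(51/151) + (28/151)·log₂(28/151))
  = 1.8956 bits

1.8956 bits


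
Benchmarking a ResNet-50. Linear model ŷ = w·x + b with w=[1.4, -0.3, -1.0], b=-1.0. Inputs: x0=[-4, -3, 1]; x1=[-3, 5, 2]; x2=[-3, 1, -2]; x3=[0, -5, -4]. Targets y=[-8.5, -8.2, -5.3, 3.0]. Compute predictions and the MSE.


ŷ0 = (1.4)·(-4) + (-0.3)·(-3) + (-1.0)·(1) - 1.0 = -6.7
ŷ1 = (1.4)·(-3) + (-0.3)·(5) + (-1.0)·(2) - 1.0 = -8.7
ŷ2 = (1.4)·(-3) + (-0.3)·(1) + (-1.0)·(-2) - 1.0 = -3.5
ŷ3 = (1.4)·(0) + (-0.3)·(-5) + (-1.0)·(-4) - 1.0 = 4.5
errors² = [3.24, 0.25, 3.24, 2.25]
MSE = 8.9800/4 = 2.245

2.245


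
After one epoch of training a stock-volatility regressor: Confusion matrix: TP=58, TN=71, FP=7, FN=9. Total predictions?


Total = TP + TN + FP + FN
= 58 + 71 + 7 + 9
= 145
(Predicted positive: 65, predicted negative: 80)

145


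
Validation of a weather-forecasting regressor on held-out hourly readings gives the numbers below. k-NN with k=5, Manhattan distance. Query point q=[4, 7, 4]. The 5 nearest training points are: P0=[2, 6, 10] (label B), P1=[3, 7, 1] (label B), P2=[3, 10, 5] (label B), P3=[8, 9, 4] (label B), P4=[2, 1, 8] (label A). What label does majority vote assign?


d(q,P0) = 9  (label B)
d(q,P1) = 4  (label B)
d(q,P2) = 5  (label B)
d(q,P3) = 6  (label B)
d(q,P4) = 12  (label A)
Votes: A=1, B=4
Majority → B

B


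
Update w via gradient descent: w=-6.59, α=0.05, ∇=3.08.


w_new = w - α·∇
= -6.59 - 0.05·3.08
= -6.59 - 0.154
= -6.744

-6.744


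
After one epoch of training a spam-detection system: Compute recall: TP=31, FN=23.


Recall = TP/(TP+FN)
= 31/(31+23)
= 31/54 = 57.41%

57.41%


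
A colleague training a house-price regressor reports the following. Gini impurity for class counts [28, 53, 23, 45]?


Probabilities: [28/149, 53/149, 23/149, 45/149] ≈ [0.1879, 0.3557, 0.1544, 0.302]
Σpᵢ² = (784 + 2809 + 529 + 2025)/149² = 6147/22201
Gini = 1 - Σpᵢ² = 1 - 6147/22201 = 0.7231

0.7231


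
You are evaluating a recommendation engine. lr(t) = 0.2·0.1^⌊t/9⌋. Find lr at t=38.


n_drops = ⌊38/9⌋ = 4
lr = 0.2·0.1^4 = 0.2·0.0001 = 0.00002

0.00002


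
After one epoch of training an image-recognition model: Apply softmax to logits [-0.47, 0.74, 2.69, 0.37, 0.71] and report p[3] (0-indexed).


Exponentials: e^-0.47=0.625, e^0.74=2.0959, e^2.69=14.7317, e^0.37=1.4477, e^0.71=2.034
Sum = 20.9343
Softmax = [0.0299, 0.1001, 0.7037, 0.0692, 0.0972]
p[3] = 1.4477/20.9343 = 0.0692

0.0692


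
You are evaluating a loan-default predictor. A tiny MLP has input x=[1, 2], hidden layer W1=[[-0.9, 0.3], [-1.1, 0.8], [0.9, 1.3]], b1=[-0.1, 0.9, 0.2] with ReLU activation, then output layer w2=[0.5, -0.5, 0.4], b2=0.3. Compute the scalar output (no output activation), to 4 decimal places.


z1[0] = (-0.9)·(1) + (0.3)·(2) - 0.1 = -0.4
z1[1] = (-1.1)·(1) + (0.8)·(2) + 0.9 = 1.4
z1[2] = (0.9)·(1) + (1.3)·(2) + 0.2 = 3.7
h = ReLU(z1) = [0.0, 1.4, 3.7]
output = (0.5)·(0.0) + (-0.5)·(1.4) + (0.4)·(3.7) + 0.3 = 1.08

1.08


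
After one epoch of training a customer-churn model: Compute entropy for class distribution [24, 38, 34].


Probabilities: [24/96, 38/96, 34/96] ≈ [0.25, 0.3958, 0.3542]
H = -((24/96)·log₂(24/96) + (38/96)·log₂(38/96) + (34/96)·log₂(34/96))
  = 1.5596 bits

1.5596 bits


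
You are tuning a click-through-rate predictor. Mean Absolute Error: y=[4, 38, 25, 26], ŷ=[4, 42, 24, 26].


Absolute errors: |4-4|=0, |38-42|=4, |25-24|=1, |26-26|=0
Sum = 5
MAE = 5/4 = 5/4

5/4


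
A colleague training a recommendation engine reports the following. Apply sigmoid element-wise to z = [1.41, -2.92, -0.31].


σ(1.41) = 1/(1+e^-1.41) = 0.8038
σ(-2.92) = 1/(1+e^2.92) = 0.0512
σ(-0.31) = 1/(1+e^0.31) = 0.4231
result = [0.8038, 0.0512, 0.4231]

[0.8038, 0.0512, 0.4231]


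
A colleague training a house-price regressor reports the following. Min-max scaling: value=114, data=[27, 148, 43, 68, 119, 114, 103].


min=27, max=148
(114-27)/(148-27) = 87/121 = 0.719

0.719


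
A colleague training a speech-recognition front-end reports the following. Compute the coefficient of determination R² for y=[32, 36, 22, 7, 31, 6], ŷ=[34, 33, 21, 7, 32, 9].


ȳ = 22.3333
SS_res = Σ(y-ŷ)² = 24
SS_tot = Σ(y-ȳ)² = 857.33
R² = 1 - SS_res/SS_tot = 1 - 0.028 = 0.972

0.972


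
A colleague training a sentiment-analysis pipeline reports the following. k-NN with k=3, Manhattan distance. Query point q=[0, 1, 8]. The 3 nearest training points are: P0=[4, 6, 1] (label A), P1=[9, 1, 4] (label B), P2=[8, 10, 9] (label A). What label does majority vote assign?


d(q,P0) = 16  (label A)
d(q,P1) = 13  (label B)
d(q,P2) = 18  (label A)
Votes: A=2, B=1
Majority → A

A


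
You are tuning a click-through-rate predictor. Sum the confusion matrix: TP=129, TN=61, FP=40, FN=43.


Total = TP + TN + FP + FN
= 129 + 61 + 40 + 43
= 273
(Predicted positive: 169, predicted negative: 104)

273


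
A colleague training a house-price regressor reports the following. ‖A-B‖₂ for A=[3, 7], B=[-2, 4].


d = √((3+ 2)² + (7-4)²)
  = √(25 + 9)
  = √34 = 5.831

5.831


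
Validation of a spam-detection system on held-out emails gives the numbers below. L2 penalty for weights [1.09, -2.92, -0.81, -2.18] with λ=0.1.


‖w‖₂² = (1.09)² + (-2.92)² + (-0.81)² + (-2.18)²
     = 1.1881 + 8.5264 + 0.6561 + 4.7524
     = 15.123
λ·‖w‖₂² = 0.1·15.123 = 1.5123

1.5123


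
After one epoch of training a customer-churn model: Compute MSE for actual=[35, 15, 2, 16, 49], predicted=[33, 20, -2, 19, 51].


Squared errors: (35-33)²=4, (15-20)²=25, (2+ 2)²=16, (16-19)²=9, (49-51)²=4
Sum = 58
MSE = 58/5 = 58/5

58/5


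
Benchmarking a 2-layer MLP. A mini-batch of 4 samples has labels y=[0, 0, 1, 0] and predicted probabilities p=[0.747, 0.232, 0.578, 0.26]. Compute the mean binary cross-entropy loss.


L[0] = -ln(1-0.747) = -ln(0.253) = 1.3744
L[1] = -ln(1-0.232) = -ln(0.768) = 0.264
L[2] = -ln(0.578) = 0.5482
L[3] = -ln(1-0.26) = -ln(0.74) = 0.3011
mean = (1.3744 + 0.264 + 0.5482 + 0.3011)/4 = 0.6219

0.6219


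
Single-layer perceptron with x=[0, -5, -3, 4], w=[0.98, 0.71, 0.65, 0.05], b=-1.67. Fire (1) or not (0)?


z = (0)·(0.98) + (-5)·(0.71) + (-3)·(0.65) + (4)·(0.05) - 1.67
  = -6.97
step(z) = 0 (z<0)

0


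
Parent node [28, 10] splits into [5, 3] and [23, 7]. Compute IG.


Parent = [28, 10], H_parent = 0.8315
H_left = 0.9544 (n=8), H_right = 0.7838 (n=30)
H_children = (8/38)·0.9544 + (30/38)·0.7838 = 0.8197
IG = 0.8315 - 0.8197 = 0.0118

0.0118


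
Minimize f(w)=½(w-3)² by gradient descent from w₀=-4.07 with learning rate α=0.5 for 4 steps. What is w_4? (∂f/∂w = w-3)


step 1: grad = -4.07-3 = -7.07; w = -4.07 - 0.5·(-7.07) = -0.535
step 2: grad = -0.535-3 = -3.535; w = -0.535 - 0.5·(-3.535) = 1.2325
step 3: grad = 1.2325-3 = -1.7675; w = 1.2325 - 0.5·(-1.7675) = 2.11625
step 4: grad = 2.11625-3 = -0.88375; w = 2.11625 - 0.5·(-0.88375) = 2.558125

2.558125


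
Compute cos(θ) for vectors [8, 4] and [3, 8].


A·B = 8·3 + 4·8 = 56
‖A‖ = √80 = 8.9443, ‖B‖ = √73 = 8.544
cos = 56/(√80·√73) = 56/√5840 = 0.7328

0.7328


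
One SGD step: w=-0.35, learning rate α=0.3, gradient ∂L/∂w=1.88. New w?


w_new = w - α·∇
= -0.35 - 0.3·1.88
= -0.35 - 0.564
= -0.914

-0.914


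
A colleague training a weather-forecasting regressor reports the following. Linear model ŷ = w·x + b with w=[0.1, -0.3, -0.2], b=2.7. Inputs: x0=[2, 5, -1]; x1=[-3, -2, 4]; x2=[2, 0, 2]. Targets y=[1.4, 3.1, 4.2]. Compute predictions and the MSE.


ŷ0 = (0.1)·(2) + (-0.3)·(5) + (-0.2)·(-1) + 2.7 = 1.6
ŷ1 = (0.1)·(-3) + (-0.3)·(-2) + (-0.2)·(4) + 2.7 = 2.2
ŷ2 = (0.1)·(2) + (-0.3)·(0) + (-0.2)·(2) + 2.7 = 2.5
errors² = [0.04, 0.81, 2.89]
MSE = 3.7400/3 = 1.2467

1.2467


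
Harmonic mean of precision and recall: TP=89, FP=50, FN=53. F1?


Precision = 89/139 = 0.6403
Recall = 89/142 = 0.6268
F1 = 2·P·R/(P+R) = 2·TP/(2·TP+FP+FN) = 178/(178+50+53) = 178/281 = 0.6335

0.6335


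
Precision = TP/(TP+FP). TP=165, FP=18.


Precision = TP/(TP+FP)
= 165/(165+18)
= 165/183 = 90.16%

90.16%


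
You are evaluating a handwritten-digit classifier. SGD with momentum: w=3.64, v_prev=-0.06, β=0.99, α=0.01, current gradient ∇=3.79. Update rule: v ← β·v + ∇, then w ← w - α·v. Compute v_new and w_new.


v_new = 0.99·-0.06 + 3.79 = -0.0594 + 3.79 = 3.7306
w_new = 3.64 - 0.01·3.7306 = 3.64 - 0.037306 = 3.602694

v_new=3.7306, w_new=3.602694


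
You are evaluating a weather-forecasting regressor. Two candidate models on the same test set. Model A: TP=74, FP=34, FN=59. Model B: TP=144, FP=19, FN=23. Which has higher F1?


Model A: P=74/108=0.6852, R=74/133=0.5564, F1=2PR/(P+R)=2TP/(2TP+FP+FN)=148/241=0.6141
Model B: P=144/163=0.8834, R=144/167=0.8623, F1=2PR/(P+R)=2TP/(2TP+FP+FN)=288/330=0.8727
0.6141 < 0.8727 → Model B

Model B


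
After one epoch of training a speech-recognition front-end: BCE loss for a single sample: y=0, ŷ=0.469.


BCE = -[y·ln(p) + (1-y)·ln(1-p)]
= -0 - 1·ln(1-0.469)
= -ln(0.531) = 0.633

0.633


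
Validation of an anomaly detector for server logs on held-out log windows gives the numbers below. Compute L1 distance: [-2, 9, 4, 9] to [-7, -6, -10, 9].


d = |-2+ 7| + |9+ 6| + |4+ 10| + |9-9|
  = 5 + 15 + 14 + 0
  = 34

34


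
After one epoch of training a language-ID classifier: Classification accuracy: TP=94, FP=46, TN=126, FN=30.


Accuracy = (TP+TN)/(TP+TN+FP+FN)
= (94+126)/(296)
= 220/296 = 74.32%

74.32%


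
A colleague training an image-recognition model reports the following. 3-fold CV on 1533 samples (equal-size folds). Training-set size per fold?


Fold size = 1533/3 = 511
Training per fold = 1533 - 511 = 1022

1022


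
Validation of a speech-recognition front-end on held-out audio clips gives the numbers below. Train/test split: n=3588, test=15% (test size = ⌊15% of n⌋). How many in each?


Test = ⌊3588·15/100⌋ = 538
Train = 3588 - 538 = 3050

Train: 3050, Test: 538


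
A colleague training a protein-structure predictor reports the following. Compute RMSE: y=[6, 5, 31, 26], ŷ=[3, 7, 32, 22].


MSE = 30/4 = 7.5
RMSE = √(30/4) = 2.7386

2.7386


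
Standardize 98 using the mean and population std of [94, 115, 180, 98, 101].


μ = 117.6, σ = 31.9912
z = (98 - 117.6)/31.9912 = -0.6127

-0.6127


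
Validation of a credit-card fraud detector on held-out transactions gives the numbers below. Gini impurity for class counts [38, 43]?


Probabilities: [38/81, 43/81] ≈ [0.4691, 0.5309]
Σpᵢ² = (1444 + 1849)/81² = 3293/6561
Gini = 1 - Σpᵢ² = 1 - 3293/6561 = 0.4981

0.4981


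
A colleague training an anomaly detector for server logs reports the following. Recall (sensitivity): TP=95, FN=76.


Recall = TP/(TP+FN)
= 95/(95+76)
= 95/171 = 55.56%

55.56%


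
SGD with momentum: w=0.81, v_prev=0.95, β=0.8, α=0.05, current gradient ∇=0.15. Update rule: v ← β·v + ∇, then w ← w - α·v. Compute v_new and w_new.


v_new = 0.8·0.95 + 0.15 = 0.76 + 0.15 = 0.91
w_new = 0.81 - 0.05·0.91 = 0.81 - 0.0455 = 0.7645

v_new=0.91, w_new=0.7645


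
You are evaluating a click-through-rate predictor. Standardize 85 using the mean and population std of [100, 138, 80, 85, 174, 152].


μ = 121.5, σ = 35.2975
z = (85 - 121.5)/35.2975 = -1.0341

-1.0341


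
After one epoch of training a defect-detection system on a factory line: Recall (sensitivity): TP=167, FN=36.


Recall = TP/(TP+FN)
= 167/(167+36)
= 167/203 = 82.27%

82.27%


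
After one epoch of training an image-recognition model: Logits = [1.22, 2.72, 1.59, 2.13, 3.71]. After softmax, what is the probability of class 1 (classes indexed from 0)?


Exponentials: e^1.22=3.3872, e^2.72=15.1803, e^1.59=4.9037, e^2.13=8.4149, e^3.71=40.8538
Sum = 72.7399
Softmax = [0.0466, 0.2087, 0.0674, 0.1157, 0.5616]
p[1] = 15.1803/72.7399 = 0.2087

0.2087


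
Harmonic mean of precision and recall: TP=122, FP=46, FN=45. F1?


Precision = 122/168 = 0.7262
Recall = 122/167 = 0.7305
F1 = 2·P·R/(P+R) = 2·TP/(2·TP+FP+FN) = 244/(244+46+45) = 244/335 = 0.7284

0.7284


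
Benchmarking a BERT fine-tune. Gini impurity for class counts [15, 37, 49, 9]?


Probabilities: [15/110, 37/110, 49/110, 9/110] ≈ [0.1364, 0.3364, 0.4455, 0.0818]
Σpᵢ² = (225 + 1369 + 2401 + 81)/110² = 4076/12100
Gini = 1 - Σpᵢ² = 1 - 4076/12100 = 0.6631

0.6631


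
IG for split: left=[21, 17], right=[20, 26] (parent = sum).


Parent = [41, 43], H_parent = 0.9996
H_left = 0.992 (n=38), H_right = 0.9877 (n=46)
H_children = (38/84)·0.992 + (46/84)·0.9877 = 0.9896
IG = 0.9996 - 0.9896 = 0.01

0.01


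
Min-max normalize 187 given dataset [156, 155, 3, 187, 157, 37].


min=3, max=187
(187-3)/(187-3) = 184/184 = 1.0

1.0


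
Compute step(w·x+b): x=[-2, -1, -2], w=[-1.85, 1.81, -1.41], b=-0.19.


z = (-2)·(-1.85) + (-1)·(1.81) + (-2)·(-1.41) - 0.19
  = 4.52
step(z) = 1 (z≥0)

1


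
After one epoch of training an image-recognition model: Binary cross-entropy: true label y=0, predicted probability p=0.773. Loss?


BCE = -[y·ln(p) + (1-y)·ln(1-p)]
= -0 - 1·ln(1-0.773)
= -ln(0.227) = 1.4828

1.4828


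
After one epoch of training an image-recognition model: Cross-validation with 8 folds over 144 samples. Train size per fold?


Fold size = 144/8 = 18
Training per fold = 144 - 18 = 126

126


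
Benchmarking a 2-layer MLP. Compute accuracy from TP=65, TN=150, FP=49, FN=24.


Accuracy = (TP+TN)/(TP+TN+FP+FN)
= (65+150)/(288)
= 215/288 = 74.65%

74.65%


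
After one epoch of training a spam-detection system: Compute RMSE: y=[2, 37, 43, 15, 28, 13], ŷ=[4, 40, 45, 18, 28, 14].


MSE = 27/6 = 4.5
RMSE = √(27/6) = 2.1213

2.1213


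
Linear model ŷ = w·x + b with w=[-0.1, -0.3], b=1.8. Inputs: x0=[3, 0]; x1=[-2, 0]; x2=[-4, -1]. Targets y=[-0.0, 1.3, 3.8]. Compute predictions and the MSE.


ŷ0 = (-0.1)·(3) + (-0.3)·(0) + 1.8 = 1.5
ŷ1 = (-0.1)·(-2) + (-0.3)·(0) + 1.8 = 2.0
ŷ2 = (-0.1)·(-4) + (-0.3)·(-1) + 1.8 = 2.5
errors² = [2.25, 0.49, 1.69]
MSE = 4.4300/3 = 1.4767

1.4767


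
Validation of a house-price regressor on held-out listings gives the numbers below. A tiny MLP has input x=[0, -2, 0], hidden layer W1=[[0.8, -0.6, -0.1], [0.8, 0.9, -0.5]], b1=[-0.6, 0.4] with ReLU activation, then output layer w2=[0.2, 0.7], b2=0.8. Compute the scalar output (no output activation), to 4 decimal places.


z1[0] = (0.8)·(0) + (-0.6)·(-2) + (-0.1)·(0) - 0.6 = 0.6
z1[1] = (0.8)·(0) + (0.9)·(-2) + (-0.5)·(0) + 0.4 = -1.4
h = ReLU(z1) = [0.6, 0.0]
output = (0.2)·(0.6) + (0.7)·(0.0) + 0.8 = 0.92

0.92


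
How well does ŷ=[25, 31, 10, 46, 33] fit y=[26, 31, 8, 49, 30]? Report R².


ȳ = 28.8
SS_res = Σ(y-ŷ)² = 23
SS_tot = Σ(y-ȳ)² = 854.8
R² = 1 - SS_res/SS_tot = 1 - 0.0269 = 0.9731

0.9731


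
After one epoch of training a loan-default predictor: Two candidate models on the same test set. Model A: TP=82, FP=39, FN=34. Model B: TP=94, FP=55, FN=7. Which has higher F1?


Model A: P=82/121=0.6777, R=82/116=0.7069, F1=2PR/(P+R)=2TP/(2TP+FP+FN)=164/237=0.692
Model B: P=94/149=0.6309, R=94/101=0.9307, F1=2PR/(P+R)=2TP/(2TP+FP+FN)=188/250=0.752
0.692 < 0.752 → Model B

Model B


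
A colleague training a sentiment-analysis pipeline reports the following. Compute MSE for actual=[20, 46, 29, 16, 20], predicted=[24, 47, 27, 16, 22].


Squared errors: (20-24)²=16, (46-47)²=1, (29-27)²=4, (16-16)²=0, (20-22)²=4
Sum = 25
MSE = 25/5 = 5

5


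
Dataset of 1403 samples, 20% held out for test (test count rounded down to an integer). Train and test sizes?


Test = ⌊1403·20/100⌋ = 280
Train = 1403 - 280 = 1123

Train: 1123, Test: 280


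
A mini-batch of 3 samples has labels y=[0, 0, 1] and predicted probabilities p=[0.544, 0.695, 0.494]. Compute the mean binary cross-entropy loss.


L[0] = -ln(1-0.544) = -ln(0.456) = 0.7853
L[1] = -ln(1-0.695) = -ln(0.305) = 1.1874
L[2] = -ln(0.494) = 0.7052
mean = (0.7853 + 1.1874 + 0.7052)/3 = 0.8926

0.8926
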